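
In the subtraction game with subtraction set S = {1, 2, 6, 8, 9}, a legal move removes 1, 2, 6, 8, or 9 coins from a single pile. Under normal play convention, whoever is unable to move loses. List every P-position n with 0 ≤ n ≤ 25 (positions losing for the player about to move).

n :  0  1  2  3  4  5  6  7  8  9 10 11 12 13 14 15 16 17 18 19 20 21 22 23 24 25
G :  0  1  2  0  1  2  3  0  1  2  0  1  2  3  0  1  2  0  1  2  3  0  1  2  0  1
P-positions are exactly the n with G(n) = 0.

0, 3, 7, 10, 14, 17, 21, 24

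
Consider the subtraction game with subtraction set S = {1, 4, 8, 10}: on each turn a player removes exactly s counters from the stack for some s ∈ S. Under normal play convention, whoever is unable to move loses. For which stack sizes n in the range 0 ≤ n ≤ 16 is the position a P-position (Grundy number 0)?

n :  0  1  2  3  4  5  6  7  8  9 10 11 12 13 14 15 16
G :  0  1  0  1  2  0  1  0  1  2  3  2  3  4  0  1  0
P-positions are exactly the n with G(n) = 0.

0, 2, 5, 7, 14, 16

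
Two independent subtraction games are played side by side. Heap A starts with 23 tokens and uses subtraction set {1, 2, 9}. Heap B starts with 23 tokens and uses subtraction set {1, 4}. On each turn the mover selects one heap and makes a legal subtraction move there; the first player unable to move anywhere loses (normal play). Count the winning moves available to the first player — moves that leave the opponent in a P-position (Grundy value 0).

Heap A, S = {1, 2, 9}:
n :  0  1  2  3  4  5  6  7  8  9 10 11 12 13 14 15 16 17 18 19 20 21 22 23
G :  0  1  2  0  1  2  0  1  2  3  0  1  2  0  1  2  0  1  2  3  0  1  2  0
G_A(23) = 0.
Heap B, S = {1, 4}:
n :  0  1  2  3  4  5  6  7  8  9 10 11 12 13 14 15 16 17 18 19 20 21 22 23
G :  0  1  0  1  2  0  1  0  1  2  0  1  0  1  2  0  1  0  1  2  0  1  0  1
G_B(23) = 1.
Combined Grundy value = 0 ⊕ 1 = 1.
A winning move leaves total XOR = 0, i.e. changes one component's Grundy value g to g ⊕ X where X is the current total.
Heap A: need g' = 0⊕1 = 1. Options: 23−1→G=2, 23−2→G=1, 23−9→G=1. Hits: 2.
Heap B: need g' = 1⊕1 = 0. Options: 23−1→G=0, 23−4→G=2. Hits: 1.

3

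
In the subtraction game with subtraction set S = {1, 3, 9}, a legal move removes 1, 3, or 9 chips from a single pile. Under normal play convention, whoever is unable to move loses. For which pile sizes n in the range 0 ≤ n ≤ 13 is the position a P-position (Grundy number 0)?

0, 2, 4, 6, 8, 10, 12

n :  0  1  2  3  4  5  6  7  8  9 10 11 12 13
G :  0  1  0  1  0  1  0  1  0  1  0  1  0  1
P-positions are exactly the n with G(n) = 0.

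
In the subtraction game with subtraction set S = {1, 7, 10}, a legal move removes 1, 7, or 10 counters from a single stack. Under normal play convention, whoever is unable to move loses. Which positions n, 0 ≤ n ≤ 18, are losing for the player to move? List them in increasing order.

0, 2, 4, 6, 8, 17

n :  0  1  2  3  4  5  6  7  8  9 10 11 12 13 14 15 16 17 18
G :  0  1  0  1  0  1  0  1  0  1  2  3  2  3  2  3  2  0  1
P-positions are exactly the n with G(n) = 0.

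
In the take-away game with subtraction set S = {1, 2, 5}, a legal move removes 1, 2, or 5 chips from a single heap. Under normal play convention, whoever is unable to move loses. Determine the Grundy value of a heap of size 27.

0

G(0) = 0
G(1) = mex{0} = 1
G(2) = mex{1,0} = 2
G(3) = mex{2,1} = 0
G(4) = mex{0,2} = 1
G(5) = mex{1,0,0} = 2
G(6) = mex{2,1,1} = 0
G(7) = mex{0,2,2} = 1
G(8) = mex{1,0,0} = 2
G(9) = mex{2,1,1} = 0
G(10) = mex{0,2,2} = 1
G(11) = mex{1,0,0} = 2
G(12) = mex{2,1,1} = 0
G(13) = mex{0,2,2} = 1
G(14) = mex{1,0,0} = 2
G(15) = mex{2,1,1} = 0
G(16) = mex{0,2,2} = 1
G(17) = mex{1,0,0} = 2
G(18) = mex{2,1,1} = 0
G(19) = mex{0,2,2} = 1
G(20) = mex{1,0,0} = 2
G(21) = mex{2,1,1} = 0
G(22) = mex{0,2,2} = 1
G(23) = mex{1,0,0} = 2
G(24) = mex{2,1,1} = 0
G(25) = mex{0,2,2} = 1
G(26) = mex{1,0,0} = 2
G(27) = mex{2,1,1} = 0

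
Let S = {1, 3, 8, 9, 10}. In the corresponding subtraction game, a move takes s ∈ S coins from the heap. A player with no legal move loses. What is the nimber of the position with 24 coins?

1

n :  0  1  2  3  4  5  6  7  8  9 10 11 12 13 14 15 16 17 18 19 20 21 22 23 24
G :  0  1  0  1  0  1  0  1  2  3  2  3  2  3  2  3  4  0  1  0  1  0  1  0  1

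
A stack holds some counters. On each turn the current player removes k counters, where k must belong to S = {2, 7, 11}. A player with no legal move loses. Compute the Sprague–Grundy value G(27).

G(0) = 0
G(1) = mex{} = 0
G(2) = mex{0} = 1
G(3) = mex{0} = 1
G(4) = mex{1} = 0
G(5) = mex{1} = 0
G(6) = mex{0} = 1
G(7) = mex{0,0} = 1
G(8) = mex{1,0} = 2
G(9) = mex{1,1} = 0
G(10) = mex{2,1} = 0
G(11) = mex{0,0,0} = 1
G(12) = mex{0,0,0} = 1
G(13) = mex{1,1,1} = 0
G(14) = mex{1,1,1} = 0
G(15) = mex{0,2,0} = 1
G(16) = mex{0,0,0} = 1
G(17) = mex{1,0,1} = 2
G(18) = mex{1,1,1} = 0
G(19) = mex{2,1,2} = 0
G(20) = mex{0,0,0} = 1
G(21) = mex{0,0,0} = 1
G(22) = mex{1,1,1} = 0
G(23) = mex{1,1,1} = 0
G(24) = mex{0,2,0} = 1
G(25) = mex{0,0,0} = 1
G(26) = mex{1,0,1} = 2
G(27) = mex{1,1,1} = 0

0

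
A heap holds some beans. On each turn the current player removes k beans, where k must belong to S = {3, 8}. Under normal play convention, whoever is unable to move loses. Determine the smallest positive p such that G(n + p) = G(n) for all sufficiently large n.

11

G(0) = 0
G(1) = mex{} = 0
G(2) = mex{} = 0
G(3) = mex{0} = 1
G(4) = mex{0} = 1
G(5) = mex{0} = 1
G(6) = mex{1} = 0
G(7) = mex{1} = 0
G(8) = mex{1,0} = 2
G(9) = mex{0,0} = 1
G(10) = mex{0,0} = 1
G(11) = mex{2,1} = 0
G(12) = mex{1,1} = 0
G(13) = mex{1,1} = 0
G(14) = mex{0,0} = 1
G(15) = mex{0,0} = 1
G(16) = mex{0,2} = 1
G(17) = mex{1,1} = 0
G(18) = mex{1,1} = 0
G(19) = mex{1,0} = 2
G(20) = mex{0,0} = 1
G(21) = mex{0,0} = 1
G(22) = mex{2,1} = 0
G(23) = mex{1,1} = 0
G(n+11) = G(n) holds for n = 0,…,7 (a full window of length max(S) = 8), so the sequence is purely periodic with period 11.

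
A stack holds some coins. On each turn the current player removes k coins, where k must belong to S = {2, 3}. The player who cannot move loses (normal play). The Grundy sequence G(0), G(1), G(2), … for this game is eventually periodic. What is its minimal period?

n :  0  1  2  3  4  5  6  7  8  9 10 11 12 13 14
G :  0  0  1  1  2  0  0  1  1  2  0  0  1  1  2
G(n+5) = G(n) holds for n = 0,…,2 (a full window of length max(S) = 3), so the sequence is purely periodic with period 5.

5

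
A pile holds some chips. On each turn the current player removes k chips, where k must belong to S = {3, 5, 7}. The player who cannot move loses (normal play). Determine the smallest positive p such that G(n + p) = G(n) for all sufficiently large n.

G(0) = 0
G(1) = mex{} = 0
G(2) = mex{} = 0
G(3) = mex{0} = 1
G(4) = mex{0} = 1
G(5) = mex{0,0} = 1
G(6) = mex{1,0} = 2
G(7) = mex{1,0,0} = 2
G(8) = mex{1,1,0} = 2
G(9) = mex{2,1,0} = 3
G(10) = mex{2,1,1} = 0
G(11) = mex{2,2,1} = 0
G(12) = mex{3,2,1} = 0
G(13) = mex{0,2,2} = 1
G(14) = mex{0,3,2} = 1
G(15) = mex{0,0,2} = 1
G(16) = mex{1,0,3} = 2
G(17) = mex{1,0,0} = 2
G(18) = mex{1,1,0} = 2
G(19) = mex{2,1,0} = 3
G(20) = mex{2,1,1} = 0
G(21) = mex{2,2,1} = 0
G(n+10) = G(n) holds for n = 0,…,6 (a full window of length max(S) = 7), so the sequence is purely periodic with period 10.

10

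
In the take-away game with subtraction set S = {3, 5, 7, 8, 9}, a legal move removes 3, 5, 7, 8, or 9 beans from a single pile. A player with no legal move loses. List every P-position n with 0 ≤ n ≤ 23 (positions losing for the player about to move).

n :  0  1  2  3  4  5  6  7  8  9 10 11 12 13 14 15 16 17 18 19 20 21 22 23
G :  0  0  0  1  1  1  2  2  2  3  3  3  0  0  0  1  1  1  2  2  2  3  3  3
P-positions are exactly the n with G(n) = 0.

0, 1, 2, 12, 13, 14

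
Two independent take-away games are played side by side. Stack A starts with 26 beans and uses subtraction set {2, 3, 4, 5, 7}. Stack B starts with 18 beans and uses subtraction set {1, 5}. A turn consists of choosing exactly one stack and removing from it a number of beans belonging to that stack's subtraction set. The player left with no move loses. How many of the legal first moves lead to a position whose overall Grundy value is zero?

1

Stack A, S = {2, 3, 4, 5, 7}:
n :  0  1  2  3  4  5  6  7  8  9 10 11 12 13 14 15 16 17 18 19 20 21 22 23 24 25 26
G :  0  0  1  1  2  2  3  3  4  0  0  1  1  2  2  3  3  4  0  0  1  1  2  2  3  3  4
G_A(26) = 4.
Stack B, S = {1, 5}:
G(0) = 0
G(1) = mex{0} = 1
G(2) = mex{1} = 0
G(3) = mex{0} = 1
G(4) = mex{1} = 0
G(5) = mex{0,0} = 1
G(6) = mex{1,1} = 0
G(7) = mex{0,0} = 1
G(8) = mex{1,1} = 0
G(9) = mex{0,0} = 1
G(10) = mex{1,1} = 0
G(11) = mex{0,0} = 1
G(12) = mex{1,1} = 0
G(13) = mex{0,0} = 1
G(14) = mex{1,1} = 0
G(15) = mex{0,0} = 1
G(16) = mex{1,1} = 0
G(17) = mex{0,0} = 1
G(18) = mex{1,1} = 0
G_B(18) = 0.
Combined Grundy value = 4 ⊕ 0 = 4.
A winning move leaves total XOR = 0, i.e. changes one component's Grundy value g to g ⊕ X where X is the current total.
Stack A: need g' = 4⊕4 = 0. Options: 26−2→G=3, 26−3→G=2, 26−4→G=2, 26−5→G=1, 26−7→G=0. Hits: 1.
Stack B: need g' = 0⊕4 = 4. Options: 18−1→G=1, 18−5→G=1. Hits: 0.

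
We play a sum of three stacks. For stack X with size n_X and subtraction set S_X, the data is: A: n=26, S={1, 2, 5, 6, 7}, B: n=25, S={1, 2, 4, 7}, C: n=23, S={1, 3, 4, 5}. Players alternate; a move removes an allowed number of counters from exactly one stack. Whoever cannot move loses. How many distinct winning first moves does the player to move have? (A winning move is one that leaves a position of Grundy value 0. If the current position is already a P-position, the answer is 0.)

Stack A, S = {1, 2, 5, 6, 7}:
n :  0  1  2  3  4  5  6  7  8  9 10 11 12 13 14 15 16 17 18 19 20 21 22 23 24 25 26
G :  0  1  2  0  1  2  3  4  5  3  4  0  1  2  0  1  2  3  4  5  3  4  0  1  2  0  1
G_A(26) = 1.
Stack B, S = {1, 2, 4, 7}:
G(0) = 0
G(1) = mex{0} = 1
G(2) = mex{1,0} = 2
G(3) = mex{2,1} = 0
G(4) = mex{0,2,0} = 1
G(5) = mex{1,0,1} = 2
G(6) = mex{2,1,2} = 0
G(7) = mex{0,2,0,0} = 1
G(8) = mex{1,0,1,1} = 2
G(9) = mex{2,1,2,2} = 0
G(10) = mex{0,2,0,0} = 1
G(11) = mex{1,0,1,1} = 2
G(12) = mex{2,1,2,2} = 0
G(13) = mex{0,2,0,0} = 1
G(14) = mex{1,0,1,1} = 2
G(15) = mex{2,1,2,2} = 0
G(16) = mex{0,2,0,0} = 1
G(17) = mex{1,0,1,1} = 2
G(18) = mex{2,1,2,2} = 0
G(19) = mex{0,2,0,0} = 1
G(20) = mex{1,0,1,1} = 2
G(21) = mex{2,1,2,2} = 0
G(22) = mex{0,2,0,0} = 1
G(23) = mex{1,0,1,1} = 2
G(24) = mex{2,1,2,2} = 0
G(25) = mex{0,2,0,0} = 1
G_B(25) = 1.
Stack C, S = {1, 3, 4, 5}:
G(0) = 0
G(1) = mex{0} = 1
G(2) = mex{1} = 0
G(3) = mex{0,0} = 1
G(4) = mex{1,1,0} = 2
G(5) = mex{2,0,1,0} = 3
G(6) = mex{3,1,0,1} = 2
G(7) = mex{2,2,1,0} = 3
G(8) = mex{3,3,2,1} = 0
G(9) = mex{0,2,3,2} = 1
G(10) = mex{1,3,2,3} = 0
G(11) = mex{0,0,3,2} = 1
G(12) = mex{1,1,0,3} = 2
G(13) = mex{2,0,1,0} = 3
G(14) = mex{3,1,0,1} = 2
G(15) = mex{2,2,1,0} = 3
G(16) = mex{3,3,2,1} = 0
G(17) = mex{0,2,3,2} = 1
G(18) = mex{1,3,2,3} = 0
G(19) = mex{0,0,3,2} = 1
G(20) = mex{1,1,0,3} = 2
G(21) = mex{2,0,1,0} = 3
G(22) = mex{3,1,0,1} = 2
G(23) = mex{2,2,1,0} = 3
G_C(23) = 3.
Combined Grundy value = 1 ⊕ 1 ⊕ 3 = 3.
A winning move leaves total XOR = 0, i.e. changes one component's Grundy value g to g ⊕ X where X is the current total.
Stack A: need g' = 1⊕3 = 2. Options: 26−1→G=0, 26−2→G=2, 26−5→G=4, 26−6→G=3, 26−7→G=5. Hits: 1.
Stack B: need g' = 1⊕3 = 2. Options: 25−1→G=0, 25−2→G=2, 25−4→G=0, 25−7→G=0. Hits: 1.
Stack C: need g' = 3⊕3 = 0. Options: 23−1→G=2, 23−3→G=2, 23−4→G=1, 23−5→G=0. Hits: 1.

3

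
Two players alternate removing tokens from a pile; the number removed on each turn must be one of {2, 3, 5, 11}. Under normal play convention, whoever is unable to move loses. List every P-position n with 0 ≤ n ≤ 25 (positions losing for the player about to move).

n :  0  1  2  3  4  5  6  7  8  9 10 11 12 13 14 15 16 17 18 19 20 21 22 23 24 25
G :  0  0  1  1  2  2  3  0  0  1  1  2  2  3  0  0  1  1  2  2  3  0  0  1  1  2
P-positions are exactly the n with G(n) = 0.

0, 1, 7, 8, 14, 15, 21, 22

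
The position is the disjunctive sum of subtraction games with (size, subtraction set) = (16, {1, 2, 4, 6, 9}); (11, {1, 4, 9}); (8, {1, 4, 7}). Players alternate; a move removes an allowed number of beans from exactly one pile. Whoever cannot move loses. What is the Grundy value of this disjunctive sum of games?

1

Pile A, S = {1, 2, 4, 6, 9}:
G(0) = 0
G(1) = mex{0} = 1
G(2) = mex{1,0} = 2
G(3) = mex{2,1} = 0
G(4) = mex{0,2,0} = 1
G(5) = mex{1,0,1} = 2
G(6) = mex{2,1,2,0} = 3
G(7) = mex{3,2,0,1} = 4
G(8) = mex{4,3,1,2} = 0
G(9) = mex{0,4,2,0,0} = 1
G(10) = mex{1,0,3,1,1} = 2
G(11) = mex{2,1,4,2,2} = 0
G(12) = mex{0,2,0,3,0} = 1
G(13) = mex{1,0,1,4,1} = 2
G(14) = mex{2,1,2,0,2} = 3
G(15) = mex{3,2,0,1,3} = 4
G(16) = mex{4,3,1,2,4} = 0
G_A(16) = 0.
Pile B, S = {1, 4, 9}:
n :  0  1  2  3  4  5  6  7  8  9 10 11
G :  0  1  0  1  2  0  1  0  1  2  0  1
G_B(11) = 1.
Pile C, S = {1, 4, 7}:
G(0) = 0
G(1) = mex{0} = 1
G(2) = mex{1} = 0
G(3) = mex{0} = 1
G(4) = mex{1,0} = 2
G(5) = mex{2,1} = 0
G(6) = mex{0,0} = 1
G(7) = mex{1,1,0} = 2
G(8) = mex{2,2,1} = 0
G_C(8) = 0.
Combined Grundy value = 0 ⊕ 1 ⊕ 0 = 1.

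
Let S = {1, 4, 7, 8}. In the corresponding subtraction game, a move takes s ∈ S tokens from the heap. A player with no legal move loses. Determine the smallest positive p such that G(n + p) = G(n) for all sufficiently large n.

G(0) = 0
G(1) = mex{0} = 1
G(2) = mex{1} = 0
G(3) = mex{0} = 1
G(4) = mex{1,0} = 2
G(5) = mex{2,1} = 0
G(6) = mex{0,0} = 1
G(7) = mex{1,1,0} = 2
G(8) = mex{2,2,1,0} = 3
G(9) = mex{3,0,0,1} = 2
G(10) = mex{2,1,1,0} = 3
G(11) = mex{3,2,2,1} = 0
G(12) = mex{0,3,0,2} = 1
G(13) = mex{1,2,1,0} = 3
G(14) = mex{3,3,2,1} = 0
G(15) = mex{0,0,3,2} = 1
G(16) = mex{1,1,2,3} = 0
G(17) = mex{0,3,3,2} = 1
G(18) = mex{1,0,0,3} = 2
G(19) = mex{2,1,1,0} = 3
G(20) = mex{3,0,3,1} = 2
G(21) = mex{2,1,0,3} = 4
G(22) = mex{4,2,1,0} = 3
G(23) = mex{3,3,0,1} = 2
G(24) = mex{2,2,1,0} = 3
G(25) = mex{3,4,2,1} = 0
G(26) = mex{0,3,3,2} = 1
G(27) = mex{1,2,2,3} = 0
G(28) = mex{0,3,4,2} = 1
G(29) = mex{1,0,3,4} = 2
G(30) = mex{2,1,2,3} = 0
G(31) = mex{0,0,3,2} = 1
G(32) = mex{1,1,0,3} = 2
G(33) = mex{2,2,1,0} = 3
G(34) = mex{3,0,0,1} = 2
G(35) = mex{2,1,1,0} = 3
G(36) = mex{3,2,2,1} = 0
G(37) = mex{0,3,0,2} = 1
G(38) = mex{1,2,1,0} = 3
G(39) = mex{3,3,2,1} = 0
G(40) = mex{0,0,3,2} = 1
G(41) = mex{1,1,2,3} = 0
G(42) = mex{0,3,3,2} = 1
G(43) = mex{1,0,0,3} = 2
G(44) = mex{2,1,1,0} = 3
G(45) = mex{3,0,3,1} = 2
G(46) = mex{2,1,0,3} = 4
G(47) = mex{4,2,1,0} = 3
G(48) = mex{3,3,0,1} = 2
G(49) = mex{2,2,1,0} = 3
G(50) = mex{3,4,2,1} = 0
G(51) = mex{0,3,3,2} = 1
G(n+25) = G(n) holds for n = 0,…,7 (a full window of length max(S) = 8), so the sequence is purely periodic with period 25.

25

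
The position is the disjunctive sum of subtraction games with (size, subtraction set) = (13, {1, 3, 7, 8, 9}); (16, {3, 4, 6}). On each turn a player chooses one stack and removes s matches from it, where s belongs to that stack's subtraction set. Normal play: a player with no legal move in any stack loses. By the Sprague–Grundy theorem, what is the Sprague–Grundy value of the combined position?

1

Stack A, S = {1, 3, 7, 8, 9}:
G(0) = 0
G(1) = mex{0} = 1
G(2) = mex{1} = 0
G(3) = mex{0,0} = 1
G(4) = mex{1,1} = 0
G(5) = mex{0,0} = 1
G(6) = mex{1,1} = 0
G(7) = mex{0,0,0} = 1
G(8) = mex{1,1,1,0} = 2
G(9) = mex{2,0,0,1,0} = 3
G(10) = mex{3,1,1,0,1} = 2
G(11) = mex{2,2,0,1,0} = 3
G(12) = mex{3,3,1,0,1} = 2
G(13) = mex{2,2,0,1,0} = 3
G_A(13) = 3.
Stack B, S = {3, 4, 6}:
n :  0  1  2  3  4  5  6  7  8  9 10 11 12 13 14 15 16
G :  0  0  0  1  1  1  2  2  2  0  0  0  1  1  1  2  2
G_B(16) = 2.
Combined Grundy value = 3 ⊕ 2 = 1.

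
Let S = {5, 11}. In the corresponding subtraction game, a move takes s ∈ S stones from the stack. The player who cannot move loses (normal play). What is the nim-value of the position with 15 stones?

n :  0  1  2  3  4  5  6  7  8  9 10 11 12 13 14 15
G :  0  0  0  0  0  1  1  1  1  1  0  2  2  2  2  1

1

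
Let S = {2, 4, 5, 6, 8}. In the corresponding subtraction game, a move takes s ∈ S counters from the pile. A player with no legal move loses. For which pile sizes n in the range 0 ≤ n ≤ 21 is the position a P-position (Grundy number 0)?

0, 1, 10, 11, 20, 21

G(0) = 0
G(1) = mex{} = 0
G(2) = mex{0} = 1
G(3) = mex{0} = 1
G(4) = mex{1,0} = 2
G(5) = mex{1,0,0} = 2
G(6) = mex{2,1,0,0} = 3
G(7) = mex{2,1,1,0} = 3
G(8) = mex{3,2,1,1,0} = 4
G(9) = mex{3,2,2,1,0} = 4
G(10) = mex{4,3,2,2,1} = 0
G(11) = mex{4,3,3,2,1} = 0
G(12) = mex{0,4,3,3,2} = 1
G(13) = mex{0,4,4,3,2} = 1
G(14) = mex{1,0,4,4,3} = 2
G(15) = mex{1,0,0,4,3} = 2
G(16) = mex{2,1,0,0,4} = 3
G(17) = mex{2,1,1,0,4} = 3
G(18) = mex{3,2,1,1,0} = 4
G(19) = mex{3,2,2,1,0} = 4
G(20) = mex{4,3,2,2,1} = 0
G(21) = mex{4,3,3,2,1} = 0
P-positions are exactly the n with G(n) = 0.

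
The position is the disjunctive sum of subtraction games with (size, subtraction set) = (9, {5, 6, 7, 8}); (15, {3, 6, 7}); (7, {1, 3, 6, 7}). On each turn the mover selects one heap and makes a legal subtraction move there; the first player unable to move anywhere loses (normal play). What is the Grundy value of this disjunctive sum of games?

3

Heap A, S = {5, 6, 7, 8}:
G(0) = 0
G(1) = mex{} = 0
G(2) = mex{} = 0
G(3) = mex{} = 0
G(4) = mex{} = 0
G(5) = mex{0} = 1
G(6) = mex{0,0} = 1
G(7) = mex{0,0,0} = 1
G(8) = mex{0,0,0,0} = 1
G(9) = mex{0,0,0,0} = 1
G_A(9) = 1.
Heap B, S = {3, 6, 7}:
G(0) = 0
G(1) = mex{} = 0
G(2) = mex{} = 0
G(3) = mex{0} = 1
G(4) = mex{0} = 1
G(5) = mex{0} = 1
G(6) = mex{1,0} = 2
G(7) = mex{1,0,0} = 2
G(8) = mex{1,0,0} = 2
G(9) = mex{2,1,0} = 3
G(10) = mex{2,1,1} = 0
G(11) = mex{2,1,1} = 0
G(12) = mex{3,2,1} = 0
G(13) = mex{0,2,2} = 1
G(14) = mex{0,2,2} = 1
G(15) = mex{0,3,2} = 1
G_B(15) = 1.
Heap C, S = {1, 3, 6, 7}:
n : 0 1 2 3 4 5 6 7
G : 0 1 0 1 0 1 2 3
G_C(7) = 3.
Combined Grundy value = 1 ⊕ 1 ⊕ 3 = 3.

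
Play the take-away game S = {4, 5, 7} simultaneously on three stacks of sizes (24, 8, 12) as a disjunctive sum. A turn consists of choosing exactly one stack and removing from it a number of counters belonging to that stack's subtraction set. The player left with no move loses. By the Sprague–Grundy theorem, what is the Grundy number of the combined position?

2

All stacks use S = {4, 5, 7}:
n :  0  1  2  3  4  5  6  7  8  9 10 11 12 13 14 15 16 17 18 19 20 21 22 23 24
G :  0  0  0  0  1  1  1  1  2  2  2  0  0  0  0  1  1  1  1  2  2  2  0  0  0
Stack A: G(24) = 0.
Stack B: G(8) = 2.
Stack C: G(12) = 0.
Combined Grundy value = 0 ⊕ 2 ⊕ 0 = 2.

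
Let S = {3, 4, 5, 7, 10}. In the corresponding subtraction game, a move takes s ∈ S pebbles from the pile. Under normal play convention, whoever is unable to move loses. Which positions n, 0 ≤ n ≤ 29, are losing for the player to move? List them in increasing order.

n :  0  1  2  3  4  5  6  7  8  9 10 11 12 13 14 15 16 17 18 19 20 21 22 23 24 25 26 27 28 29
G :  0  0  0  1  1  1  2  2  2  3  3  3  4  0  0  0  1  1  1  2  2  2  3  3  3  4  0  0  0  1
P-positions are exactly the n with G(n) = 0.

0, 1, 2, 13, 14, 15, 26, 27, 28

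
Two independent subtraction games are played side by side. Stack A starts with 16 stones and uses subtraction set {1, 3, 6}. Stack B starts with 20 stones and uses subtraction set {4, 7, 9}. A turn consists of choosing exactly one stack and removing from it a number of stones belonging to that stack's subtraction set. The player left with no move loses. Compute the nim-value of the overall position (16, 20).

2

Stack A, S = {1, 3, 6}:
n :  0  1  2  3  4  5  6  7  8  9 10 11 12 13 14 15 16
G :  0  1  0  1  0  1  2  3  2  0  1  0  1  0  1  2  3
G_A(16) = 3.
Stack B, S = {4, 7, 9}:
n :  0  1  2  3  4  5  6  7  8  9 10 11 12 13 14 15 16 17 18 19 20
G :  0  0  0  0  1  1  1  1  2  2  2  2  3  0  0  0  0  1  1  1  1
G_B(20) = 1.
Combined Grundy value = 3 ⊕ 1 = 2.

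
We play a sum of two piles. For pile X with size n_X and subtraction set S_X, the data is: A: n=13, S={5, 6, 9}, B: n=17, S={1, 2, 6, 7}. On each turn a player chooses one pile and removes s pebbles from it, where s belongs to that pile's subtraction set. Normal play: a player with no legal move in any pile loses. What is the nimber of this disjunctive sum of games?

3

Pile A, S = {5, 6, 9}:
n :  0  1  2  3  4  5  6  7  8  9 10 11 12 13
G :  0  0  0  0  0  1  1  1  1  1  2  2  2  2
G_A(13) = 2.
Pile B, S = {1, 2, 6, 7}:
n :  0  1  2  3  4  5  6  7  8  9 10 11 12 13 14 15 16 17
G :  0  1  2  0  1  2  3  4  0  1  2  0  1  2  3  4  0  1
G_B(17) = 1.
Combined Grundy value = 2 ⊕ 1 = 3.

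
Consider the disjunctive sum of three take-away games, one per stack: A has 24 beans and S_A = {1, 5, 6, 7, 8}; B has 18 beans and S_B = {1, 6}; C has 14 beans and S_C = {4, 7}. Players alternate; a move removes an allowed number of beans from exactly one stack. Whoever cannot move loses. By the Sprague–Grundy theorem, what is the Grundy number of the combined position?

Stack A, S = {1, 5, 6, 7, 8}:
n :  0  1  2  3  4  5  6  7  8  9 10 11 12 13 14 15 16 17 18 19 20 21 22 23 24
G :  0  1  0  1  0  1  2  3  2  3  2  3  4  0  1  0  1  0  1  2  3  2  3  2  3
G_A(24) = 3.
Stack B, S = {1, 6}:
G(0) = 0
G(1) = mex{0} = 1
G(2) = mex{1} = 0
G(3) = mex{0} = 1
G(4) = mex{1} = 0
G(5) = mex{0} = 1
G(6) = mex{1,0} = 2
G(7) = mex{2,1} = 0
G(8) = mex{0,0} = 1
G(9) = mex{1,1} = 0
G(10) = mex{0,0} = 1
G(11) = mex{1,1} = 0
G(12) = mex{0,2} = 1
G(13) = mex{1,0} = 2
G(14) = mex{2,1} = 0
G(15) = mex{0,0} = 1
G(16) = mex{1,1} = 0
G(17) = mex{0,0} = 1
G(18) = mex{1,1} = 0
G_B(18) = 0.
Stack C, S = {4, 7}:
n :  0  1  2  3  4  5  6  7  8  9 10 11 12 13 14
G :  0  0  0  0  1  1  1  1  2  2  2  0  0  0  0
G_C(14) = 0.
Combined Grundy value = 3 ⊕ 0 ⊕ 0 = 3.

3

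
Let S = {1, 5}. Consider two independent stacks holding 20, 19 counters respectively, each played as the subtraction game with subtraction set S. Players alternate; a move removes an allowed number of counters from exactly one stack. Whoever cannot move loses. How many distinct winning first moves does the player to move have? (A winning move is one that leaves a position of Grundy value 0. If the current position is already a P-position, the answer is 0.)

4

All stacks use S = {1, 5}:
G(0) = 0
G(1) = mex{0} = 1
G(2) = mex{1} = 0
G(3) = mex{0} = 1
G(4) = mex{1} = 0
G(5) = mex{0,0} = 1
G(6) = mex{1,1} = 0
G(7) = mex{0,0} = 1
G(8) = mex{1,1} = 0
G(9) = mex{0,0} = 1
G(10) = mex{1,1} = 0
G(11) = mex{0,0} = 1
G(12) = mex{1,1} = 0
G(13) = mex{0,0} = 1
G(14) = mex{1,1} = 0
G(15) = mex{0,0} = 1
G(16) = mex{1,1} = 0
G(17) = mex{0,0} = 1
G(18) = mex{1,1} = 0
G(19) = mex{0,0} = 1
G(20) = mex{1,1} = 0
Stack A: G(20) = 0.
Stack B: G(19) = 1.
Combined Grundy value = 0 ⊕ 1 = 1.
A winning move leaves total XOR = 0, i.e. changes one component's Grundy value g to g ⊕ X where X is the current total.
Stack A: need g' = 0⊕1 = 1. Options: 20−1→G=1, 20−5→G=1. Hits: 2.
Stack B: need g' = 1⊕1 = 0. Options: 19−1→G=0, 19−5→G=0. Hits: 2.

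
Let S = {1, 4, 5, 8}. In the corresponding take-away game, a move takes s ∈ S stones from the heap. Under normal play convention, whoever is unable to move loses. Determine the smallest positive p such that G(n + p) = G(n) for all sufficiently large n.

9

n :  0  1  2  3  4  5  6  7  8  9 10 11 12 13 14 15 16 17 18 19
G :  0  1  0  1  2  3  2  3  4  0  1  0  1  2  3  2  3  4  0  1
G(n+9) = G(n) holds for n = 0,…,7 (a full window of length max(S) = 8), so the sequence is purely periodic with period 9.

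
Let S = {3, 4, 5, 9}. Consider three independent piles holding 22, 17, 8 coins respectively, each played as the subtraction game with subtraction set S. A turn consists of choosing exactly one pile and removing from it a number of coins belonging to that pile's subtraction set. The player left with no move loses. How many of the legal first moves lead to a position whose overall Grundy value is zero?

8

All piles use S = {3, 4, 5, 9}:
n :  0  1  2  3  4  5  6  7  8  9 10 11 12 13 14 15 16 17 18 19 20 21 22
G :  0  0  0  1  1  1  2  2  0  3  3  1  4  2  0  0  0  1  1  1  2  2  0
Pile A: G(22) = 0.
Pile B: G(17) = 1.
Pile C: G(8) = 0.
Combined Grundy value = 0 ⊕ 1 ⊕ 0 = 1.
A winning move leaves total XOR = 0, i.e. changes one component's Grundy value g to g ⊕ X where X is the current total.
Pile A: need g' = 0⊕1 = 1. Options: 22−3→G=1, 22−4→G=1, 22−5→G=1, 22−9→G=2. Hits: 3.
Pile B: need g' = 1⊕1 = 0. Options: 17−3→G=0, 17−4→G=2, 17−5→G=4, 17−9→G=0. Hits: 2.
Pile C: need g' = 0⊕1 = 1. Options: 8−3→G=1, 8−4→G=1, 8−5→G=1. Hits: 3.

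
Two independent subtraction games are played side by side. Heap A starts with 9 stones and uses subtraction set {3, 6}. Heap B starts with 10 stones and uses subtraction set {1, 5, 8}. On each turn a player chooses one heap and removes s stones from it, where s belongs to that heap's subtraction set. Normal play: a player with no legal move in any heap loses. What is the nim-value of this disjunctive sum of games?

Heap A, S = {3, 6}:
G(0) = 0
G(1) = mex{} = 0
G(2) = mex{} = 0
G(3) = mex{0} = 1
G(4) = mex{0} = 1
G(5) = mex{0} = 1
G(6) = mex{1,0} = 2
G(7) = mex{1,0} = 2
G(8) = mex{1,0} = 2
G(9) = mex{2,1} = 0
G_A(9) = 0.
Heap B, S = {1, 5, 8}:
n :  0  1  2  3  4  5  6  7  8  9 10
G :  0  1  0  1  0  1  0  1  2  3  2
G_B(10) = 2.
Combined Grundy value = 0 ⊕ 2 = 2.

2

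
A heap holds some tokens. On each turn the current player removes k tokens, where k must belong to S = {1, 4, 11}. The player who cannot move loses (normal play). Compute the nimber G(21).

G(0) = 0
G(1) = mex{0} = 1
G(2) = mex{1} = 0
G(3) = mex{0} = 1
G(4) = mex{1,0} = 2
G(5) = mex{2,1} = 0
G(6) = mex{0,0} = 1
G(7) = mex{1,1} = 0
G(8) = mex{0,2} = 1
G(9) = mex{1,0} = 2
G(10) = mex{2,1} = 0
G(11) = mex{0,0,0} = 1
G(12) = mex{1,1,1} = 0
G(13) = mex{0,2,0} = 1
G(14) = mex{1,0,1} = 2
G(15) = mex{2,1,2} = 0
G(16) = mex{0,0,0} = 1
G(17) = mex{1,1,1} = 0
G(18) = mex{0,2,0} = 1
G(19) = mex{1,0,1} = 2
G(20) = mex{2,1,2} = 0
G(21) = mex{0,0,0} = 1

1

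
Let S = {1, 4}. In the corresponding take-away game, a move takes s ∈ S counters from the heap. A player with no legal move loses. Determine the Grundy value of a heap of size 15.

0

n :  0  1  2  3  4  5  6  7  8  9 10 11 12 13 14 15
G :  0  1  0  1  2  0  1  0  1  2  0  1  0  1  2  0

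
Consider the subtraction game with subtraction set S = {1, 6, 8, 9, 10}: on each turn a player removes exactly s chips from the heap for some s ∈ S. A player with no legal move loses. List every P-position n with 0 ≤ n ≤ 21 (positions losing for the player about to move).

G(0) = 0
G(1) = mex{0} = 1
G(2) = mex{1} = 0
G(3) = mex{0} = 1
G(4) = mex{1} = 0
G(5) = mex{0} = 1
G(6) = mex{1,0} = 2
G(7) = mex{2,1} = 0
G(8) = mex{0,0,0} = 1
G(9) = mex{1,1,1,0} = 2
G(10) = mex{2,0,0,1,0} = 3
G(11) = mex{3,1,1,0,1} = 2
G(12) = mex{2,2,0,1,0} = 3
G(13) = mex{3,0,1,0,1} = 2
G(14) = mex{2,1,2,1,0} = 3
G(15) = mex{3,2,0,2,1} = 4
G(16) = mex{4,3,1,0,2} = 5
G(17) = mex{5,2,2,1,0} = 3
G(18) = mex{3,3,3,2,1} = 0
G(19) = mex{0,2,2,3,2} = 1
G(20) = mex{1,3,3,2,3} = 0
G(21) = mex{0,4,2,3,2} = 1
P-positions are exactly the n with G(n) = 0.

0, 2, 4, 7, 18, 20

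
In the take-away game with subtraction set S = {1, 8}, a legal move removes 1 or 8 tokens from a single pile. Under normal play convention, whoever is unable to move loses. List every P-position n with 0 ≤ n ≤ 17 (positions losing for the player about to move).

n :  0  1  2  3  4  5  6  7  8  9 10 11 12 13 14 15 16 17
G :  0  1  0  1  0  1  0  1  2  0  1  0  1  0  1  0  1  2
P-positions are exactly the n with G(n) = 0.

0, 2, 4, 6, 9, 11, 13, 15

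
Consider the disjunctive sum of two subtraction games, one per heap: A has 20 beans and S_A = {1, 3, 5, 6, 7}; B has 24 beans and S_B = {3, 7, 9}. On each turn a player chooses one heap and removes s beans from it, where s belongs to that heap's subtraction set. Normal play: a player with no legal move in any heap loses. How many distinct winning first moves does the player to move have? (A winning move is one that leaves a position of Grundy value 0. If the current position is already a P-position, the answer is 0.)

1

Heap A, S = {1, 3, 5, 6, 7}:
n :  0  1  2  3  4  5  6  7  8  9 10 11 12 13 14 15 16 17 18 19 20
G :  0  1  0  1  0  1  2  3  2  3  2  3  0  1  0  1  0  1  2  3  2
G_A(20) = 2.
Heap B, S = {3, 7, 9}:
G(0) = 0
G(1) = mex{} = 0
G(2) = mex{} = 0
G(3) = mex{0} = 1
G(4) = mex{0} = 1
G(5) = mex{0} = 1
G(6) = mex{1} = 0
G(7) = mex{1,0} = 2
G(8) = mex{1,0} = 2
G(9) = mex{0,0,0} = 1
G(10) = mex{2,1,0} = 3
G(11) = mex{2,1,0} = 3
G(12) = mex{1,1,1} = 0
G(13) = mex{3,0,1} = 2
G(14) = mex{3,2,1} = 0
G(15) = mex{0,2,0} = 1
G(16) = mex{2,1,2} = 0
G(17) = mex{0,3,2} = 1
G(18) = mex{1,3,1} = 0
G(19) = mex{0,0,3} = 1
G(20) = mex{1,2,3} = 0
G(21) = mex{0,0,0} = 1
G(22) = mex{1,1,2} = 0
G(23) = mex{0,0,0} = 1
G(24) = mex{1,1,1} = 0
G_B(24) = 0.
Combined Grundy value = 2 ⊕ 0 = 2.
A winning move leaves total XOR = 0, i.e. changes one component's Grundy value g to g ⊕ X where X is the current total.
Heap A: need g' = 2⊕2 = 0. Options: 20−1→G=3, 20−3→G=1, 20−5→G=1, 20−6→G=0, 20−7→G=1. Hits: 1.
Heap B: need g' = 0⊕2 = 2. Options: 24−3→G=1, 24−7→G=1, 24−9→G=1. Hits: 0.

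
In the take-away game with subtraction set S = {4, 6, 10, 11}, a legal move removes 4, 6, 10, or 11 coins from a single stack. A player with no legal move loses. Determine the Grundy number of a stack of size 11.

n :  0  1  2  3  4  5  6  7  8  9 10 11
G :  0  0  0  0  1  1  1  1  2  2  2  2

2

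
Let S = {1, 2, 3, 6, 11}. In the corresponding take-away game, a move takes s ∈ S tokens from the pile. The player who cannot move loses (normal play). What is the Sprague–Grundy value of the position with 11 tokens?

G(0) = 0
G(1) = mex{0} = 1
G(2) = mex{1,0} = 2
G(3) = mex{2,1,0} = 3
G(4) = mex{3,2,1} = 0
G(5) = mex{0,3,2} = 1
G(6) = mex{1,0,3,0} = 2
G(7) = mex{2,1,0,1} = 3
G(8) = mex{3,2,1,2} = 0
G(9) = mex{0,3,2,3} = 1
G(10) = mex{1,0,3,0} = 2
G(11) = mex{2,1,0,1,0} = 3

3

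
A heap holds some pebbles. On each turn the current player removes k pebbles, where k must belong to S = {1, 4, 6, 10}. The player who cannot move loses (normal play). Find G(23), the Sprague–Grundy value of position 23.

2

n :  0  1  2  3  4  5  6  7  8  9 10 11 12 13 14 15 16 17 18 19 20 21 22 23
G :  0  1  0  1  2  0  1  0  1  2  3  2  3  4  0  1  0  1  2  0  1  0  1  2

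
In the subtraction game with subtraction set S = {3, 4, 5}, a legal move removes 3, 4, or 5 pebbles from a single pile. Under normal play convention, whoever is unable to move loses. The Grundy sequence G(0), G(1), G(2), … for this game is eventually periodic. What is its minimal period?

8

G(0) = 0
G(1) = mex{} = 0
G(2) = mex{} = 0
G(3) = mex{0} = 1
G(4) = mex{0,0} = 1
G(5) = mex{0,0,0} = 1
G(6) = mex{1,0,0} = 2
G(7) = mex{1,1,0} = 2
G(8) = mex{1,1,1} = 0
G(9) = mex{2,1,1} = 0
G(10) = mex{2,2,1} = 0
G(11) = mex{0,2,2} = 1
G(12) = mex{0,0,2} = 1
G(13) = mex{0,0,0} = 1
G(14) = mex{1,0,0} = 2
G(15) = mex{1,1,0} = 2
G(16) = mex{1,1,1} = 0
G(17) = mex{2,1,1} = 0
G(n+8) = G(n) holds for n = 0,…,4 (a full window of length max(S) = 5), so the sequence is purely periodic with period 8.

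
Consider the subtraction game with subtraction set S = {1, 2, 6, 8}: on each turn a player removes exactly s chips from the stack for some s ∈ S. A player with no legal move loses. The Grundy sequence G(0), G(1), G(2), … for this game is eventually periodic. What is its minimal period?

G(0) = 0
G(1) = mex{0} = 1
G(2) = mex{1,0} = 2
G(3) = mex{2,1} = 0
G(4) = mex{0,2} = 1
G(5) = mex{1,0} = 2
G(6) = mex{2,1,0} = 3
G(7) = mex{3,2,1} = 0
G(8) = mex{0,3,2,0} = 1
G(9) = mex{1,0,0,1} = 2
G(10) = mex{2,1,1,2} = 0
G(11) = mex{0,2,2,0} = 1
G(12) = mex{1,0,3,1} = 2
G(13) = mex{2,1,0,2} = 3
G(14) = mex{3,2,1,3} = 0
G(15) = mex{0,3,2,0} = 1
G(16) = mex{1,0,0,1} = 2
G(n+7) = G(n) holds for n = 0,…,7 (a full window of length max(S) = 8), so the sequence is purely periodic with period 7.

7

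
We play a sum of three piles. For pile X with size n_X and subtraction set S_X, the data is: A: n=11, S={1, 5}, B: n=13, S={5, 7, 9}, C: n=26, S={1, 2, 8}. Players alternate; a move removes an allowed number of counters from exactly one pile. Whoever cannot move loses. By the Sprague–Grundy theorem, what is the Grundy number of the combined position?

Pile A, S = {1, 5}:
G(0) = 0
G(1) = mex{0} = 1
G(2) = mex{1} = 0
G(3) = mex{0} = 1
G(4) = mex{1} = 0
G(5) = mex{0,0} = 1
G(6) = mex{1,1} = 0
G(7) = mex{0,0} = 1
G(8) = mex{1,1} = 0
G(9) = mex{0,0} = 1
G(10) = mex{1,1} = 0
G(11) = mex{0,0} = 1
G_A(11) = 1.
Pile B, S = {5, 7, 9}:
n :  0  1  2  3  4  5  6  7  8  9 10 11 12 13
G :  0  0  0  0  0  1  1  1  1  1  2  2  2  2
G_B(13) = 2.
Pile C, S = {1, 2, 8}:
n :  0  1  2  3  4  5  6  7  8  9 10 11 12 13 14 15 16 17 18 19 20 21 22 23 24 25 26
G :  0  1  2  0  1  2  0  1  2  0  1  2  0  1  2  0  1  2  0  1  2  0  1  2  0  1  2
G_C(26) = 2.
Combined Grundy value = 1 ⊕ 2 ⊕ 2 = 1.

1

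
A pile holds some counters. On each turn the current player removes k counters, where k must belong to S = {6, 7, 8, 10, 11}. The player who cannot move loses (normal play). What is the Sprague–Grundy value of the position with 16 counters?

2

G(0) = 0
G(1) = mex{} = 0
G(2) = mex{} = 0
G(3) = mex{} = 0
G(4) = mex{} = 0
G(5) = mex{} = 0
G(6) = mex{0} = 1
G(7) = mex{0,0} = 1
G(8) = mex{0,0,0} = 1
G(9) = mex{0,0,0} = 1
G(10) = mex{0,0,0,0} = 1
G(11) = mex{0,0,0,0,0} = 1
G(12) = mex{1,0,0,0,0} = 2
G(13) = mex{1,1,0,0,0} = 2
G(14) = mex{1,1,1,0,0} = 2
G(15) = mex{1,1,1,0,0} = 2
G(16) = mex{1,1,1,1,0} = 2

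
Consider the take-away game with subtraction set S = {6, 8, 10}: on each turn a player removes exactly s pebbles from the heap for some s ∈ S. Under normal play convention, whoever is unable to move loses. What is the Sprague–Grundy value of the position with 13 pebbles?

2

G(0) = 0
G(1) = mex{} = 0
G(2) = mex{} = 0
G(3) = mex{} = 0
G(4) = mex{} = 0
G(5) = mex{} = 0
G(6) = mex{0} = 1
G(7) = mex{0} = 1
G(8) = mex{0,0} = 1
G(9) = mex{0,0} = 1
G(10) = mex{0,0,0} = 1
G(11) = mex{0,0,0} = 1
G(12) = mex{1,0,0} = 2
G(13) = mex{1,0,0} = 2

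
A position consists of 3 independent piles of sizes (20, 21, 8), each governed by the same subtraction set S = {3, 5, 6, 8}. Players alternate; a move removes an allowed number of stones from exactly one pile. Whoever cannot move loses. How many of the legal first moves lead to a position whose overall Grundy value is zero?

6

All piles use S = {3, 5, 6, 8}:
n :  0  1  2  3  4  5  6  7  8  9 10 11 12 13 14 15 16 17 18 19 20 21
G :  0  0  0  1  1  1  2  2  2  3  3  0  0  0  1  1  1  2  2  2  3  3
Pile A: G(20) = 3.
Pile B: G(21) = 3.
Pile C: G(8) = 2.
Combined Grundy value = 3 ⊕ 3 ⊕ 2 = 2.
A winning move leaves total XOR = 0, i.e. changes one component's Grundy value g to g ⊕ X where X is the current total.
Pile A: need g' = 3⊕2 = 1. Options: 20−3→G=2, 20−5→G=1, 20−6→G=1, 20−8→G=0. Hits: 2.
Pile B: need g' = 3⊕2 = 1. Options: 21−3→G=2, 21−5→G=1, 21−6→G=1, 21−8→G=0. Hits: 2.
Pile C: need g' = 2⊕2 = 0. Options: 8−3→G=1, 8−5→G=1, 8−6→G=0, 8−8→G=0. Hits: 2.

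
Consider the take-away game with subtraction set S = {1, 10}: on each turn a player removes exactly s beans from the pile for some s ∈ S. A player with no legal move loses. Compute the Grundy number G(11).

0

n :  0  1  2  3  4  5  6  7  8  9 10 11
G :  0  1  0  1  0  1  0  1  0  1  2  0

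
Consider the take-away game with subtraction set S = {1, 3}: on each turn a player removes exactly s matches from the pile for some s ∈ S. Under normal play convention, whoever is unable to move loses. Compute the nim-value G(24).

0

G(0) = 0
G(1) = mex{0} = 1
G(2) = mex{1} = 0
G(3) = mex{0,0} = 1
G(4) = mex{1,1} = 0
G(5) = mex{0,0} = 1
G(6) = mex{1,1} = 0
G(7) = mex{0,0} = 1
G(8) = mex{1,1} = 0
G(9) = mex{0,0} = 1
G(10) = mex{1,1} = 0
G(11) = mex{0,0} = 1
G(12) = mex{1,1} = 0
G(13) = mex{0,0} = 1
G(14) = mex{1,1} = 0
G(15) = mex{0,0} = 1
G(16) = mex{1,1} = 0
G(17) = mex{0,0} = 1
G(18) = mex{1,1} = 0
G(19) = mex{0,0} = 1
G(20) = mex{1,1} = 0
G(21) = mex{0,0} = 1
G(22) = mex{1,1} = 0
G(23) = mex{0,0} = 1
G(24) = mex{1,1} = 0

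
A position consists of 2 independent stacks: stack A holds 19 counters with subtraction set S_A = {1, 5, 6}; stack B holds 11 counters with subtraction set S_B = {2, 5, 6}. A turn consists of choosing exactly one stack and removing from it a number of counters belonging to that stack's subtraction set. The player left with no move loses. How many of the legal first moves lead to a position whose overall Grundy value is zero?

3

Stack A, S = {1, 5, 6}:
G(0) = 0
G(1) = mex{0} = 1
G(2) = mex{1} = 0
G(3) = mex{0} = 1
G(4) = mex{1} = 0
G(5) = mex{0,0} = 1
G(6) = mex{1,1,0} = 2
G(7) = mex{2,0,1} = 3
G(8) = mex{3,1,0} = 2
G(9) = mex{2,0,1} = 3
G(10) = mex{3,1,0} = 2
G(11) = mex{2,2,1} = 0
G(12) = mex{0,3,2} = 1
G(13) = mex{1,2,3} = 0
G(14) = mex{0,3,2} = 1
G(15) = mex{1,2,3} = 0
G(16) = mex{0,0,2} = 1
G(17) = mex{1,1,0} = 2
G(18) = mex{2,0,1} = 3
G(19) = mex{3,1,0} = 2
G_A(19) = 2.
Stack B, S = {2, 5, 6}:
n :  0  1  2  3  4  5  6  7  8  9 10 11
G :  0  0  1  1  0  2  1  3  0  2  1  0
G_B(11) = 0.
Combined Grundy value = 2 ⊕ 0 = 2.
A winning move leaves total XOR = 0, i.e. changes one component's Grundy value g to g ⊕ X where X is the current total.
Stack A: need g' = 2⊕2 = 0. Options: 19−1→G=3, 19−5→G=1, 19−6→G=0. Hits: 1.
Stack B: need g' = 0⊕2 = 2. Options: 11−2→G=2, 11−5→G=1, 11−6→G=2. Hits: 2.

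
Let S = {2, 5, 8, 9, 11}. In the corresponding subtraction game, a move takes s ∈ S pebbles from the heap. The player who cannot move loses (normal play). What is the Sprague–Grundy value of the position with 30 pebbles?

n :  0  1  2  3  4  5  6  7  8  9 10 11 12 13 14 15 16 17 18 19 20 21 22 23 24 25 26 27 28 29 30
G :  0  0  1  1  0  2  1  0  2  1  3  2  2  3  0  2  1  0  2  1  0  0  1  1  0  2  1  0  2  1  3

3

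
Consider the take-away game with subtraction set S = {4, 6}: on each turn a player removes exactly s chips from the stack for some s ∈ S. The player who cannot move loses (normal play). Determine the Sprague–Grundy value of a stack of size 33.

0

n :  0  1  2  3  4  5  6  7  8  9 10 11 12 13 14 15 16 17 18 19 20 21 22 23 24 25 26 27 28 29 30 31 32 33
G :  0  0  0  0  1  1  1  1  2  2  0  0  0  0  1  1  1  1  2  2  0  0  0  0  1  1  1  1  2  2  0  0  0  0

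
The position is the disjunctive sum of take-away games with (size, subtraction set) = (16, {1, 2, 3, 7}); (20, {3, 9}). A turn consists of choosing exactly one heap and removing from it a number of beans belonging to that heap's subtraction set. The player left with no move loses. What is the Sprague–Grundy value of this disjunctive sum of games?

Heap A, S = {1, 2, 3, 7}:
n :  0  1  2  3  4  5  6  7  8  9 10 11 12 13 14 15 16
G :  0  1  2  3  0  1  2  3  0  1  2  3  0  1  2  3  0
G_A(16) = 0.
Heap B, S = {3, 9}:
n :  0  1  2  3  4  5  6  7  8  9 10 11 12 13 14 15 16 17 18 19 20
G :  0  0  0  1  1  1  0  0  0  1  1  1  0  0  0  1  1  1  0  0  0
G_B(20) = 0.
Combined Grundy value = 0 ⊕ 0 = 0.

0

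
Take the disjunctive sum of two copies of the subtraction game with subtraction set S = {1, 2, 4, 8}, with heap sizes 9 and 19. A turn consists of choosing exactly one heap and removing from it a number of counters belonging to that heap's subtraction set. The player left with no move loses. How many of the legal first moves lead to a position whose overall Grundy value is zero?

4

All heaps use S = {1, 2, 4, 8}:
G(0) = 0
G(1) = mex{0} = 1
G(2) = mex{1,0} = 2
G(3) = mex{2,1} = 0
G(4) = mex{0,2,0} = 1
G(5) = mex{1,0,1} = 2
G(6) = mex{2,1,2} = 0
G(7) = mex{0,2,0} = 1
G(8) = mex{1,0,1,0} = 2
G(9) = mex{2,1,2,1} = 0
G(10) = mex{0,2,0,2} = 1
G(11) = mex{1,0,1,0} = 2
G(12) = mex{2,1,2,1} = 0
G(13) = mex{0,2,0,2} = 1
G(14) = mex{1,0,1,0} = 2
G(15) = mex{2,1,2,1} = 0
G(16) = mex{0,2,0,2} = 1
G(17) = mex{1,0,1,0} = 2
G(18) = mex{2,1,2,1} = 0
G(19) = mex{0,2,0,2} = 1
Heap A: G(9) = 0.
Heap B: G(19) = 1.
Combined Grundy value = 0 ⊕ 1 = 1.
A winning move leaves total XOR = 0, i.e. changes one component's Grundy value g to g ⊕ X where X is the current total.
Heap A: need g' = 0⊕1 = 1. Options: 9−1→G=2, 9−2→G=1, 9−4→G=2, 9−8→G=1. Hits: 2.
Heap B: need g' = 1⊕1 = 0. Options: 19−1→G=0, 19−2→G=2, 19−4→G=0, 19−8→G=2. Hits: 2.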